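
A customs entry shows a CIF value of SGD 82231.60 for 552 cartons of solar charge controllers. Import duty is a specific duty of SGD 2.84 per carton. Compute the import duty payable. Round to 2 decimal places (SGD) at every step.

Import duty: SGD 1567.68

Import duty = 552 × 2.84 = 1567.68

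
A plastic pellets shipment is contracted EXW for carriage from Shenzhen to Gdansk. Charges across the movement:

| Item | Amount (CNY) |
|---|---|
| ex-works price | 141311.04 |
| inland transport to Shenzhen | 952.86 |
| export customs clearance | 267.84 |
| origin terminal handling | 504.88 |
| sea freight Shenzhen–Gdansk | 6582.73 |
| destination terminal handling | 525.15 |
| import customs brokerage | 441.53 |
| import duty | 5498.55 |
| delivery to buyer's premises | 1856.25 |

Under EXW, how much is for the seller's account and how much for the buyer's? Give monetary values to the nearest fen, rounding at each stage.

Seller: CNY 141311.04; buyer: CNY 16629.79

EXW: the seller makes goods available at their premises; the buyer bears all onward costs.
Seller's account: goods 141311.04 = 141311.04
Buyer's account: inland to port 952.86 + export clearance 267.84 + origin terminal 504.88 + freight 6582.73 + destination terminal 525.15 + brokerage 441.53 + duty 5498.55 + delivery 1856.25 = 16629.79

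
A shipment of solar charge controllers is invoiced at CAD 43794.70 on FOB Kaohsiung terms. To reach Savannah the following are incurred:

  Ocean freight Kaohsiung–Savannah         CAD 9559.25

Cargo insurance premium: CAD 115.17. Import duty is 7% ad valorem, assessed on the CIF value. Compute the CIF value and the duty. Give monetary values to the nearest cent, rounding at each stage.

CIF value: CAD 53469.12; import duty: CAD 3742.84

CIF = FOB price + freight + insurance
CIF = 43794.70 + 9559.25 + 115.17 = 53469.12
Import duty = 53469.12 × 7% = 3742.84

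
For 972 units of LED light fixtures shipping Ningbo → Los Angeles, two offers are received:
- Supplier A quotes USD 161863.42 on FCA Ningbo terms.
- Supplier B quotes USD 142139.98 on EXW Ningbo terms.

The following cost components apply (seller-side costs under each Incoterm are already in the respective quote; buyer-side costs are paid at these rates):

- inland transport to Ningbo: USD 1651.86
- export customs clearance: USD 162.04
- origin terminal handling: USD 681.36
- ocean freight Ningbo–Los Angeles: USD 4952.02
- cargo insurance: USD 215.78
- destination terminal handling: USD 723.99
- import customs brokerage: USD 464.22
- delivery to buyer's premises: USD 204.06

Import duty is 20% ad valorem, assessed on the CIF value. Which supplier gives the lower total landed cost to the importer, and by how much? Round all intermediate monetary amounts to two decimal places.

Supplier A (FCA):
CIF value = FCA price + origin terminal + freight + insurance = 161863.42 + 681.36 + 4952.02 + 215.78 = 167712.58
Import duty = 167712.58 × 20% = 33542.52
Buyer bears (A): 681.36 + 4952.02 + 215.78 + 723.99 + 464.22 + 204.06 = 7241.43
Landed cost (A) = invoice 161863.42 + 7241.43 + duty 33542.52 = 202647.37
Supplier B (EXW):
CIF value = EXW price + inland to port + export clearance + origin terminal + freight + insurance = 142139.98 + 1651.86 + 162.04 + 681.36 + 4952.02 + 215.78 = 149803.04
Import duty = 149803.04 × 20% = 29960.61
Buyer bears (B): 1651.86 + 162.04 + 681.36 + 4952.02 + 215.78 + 723.99 + 464.22 + 204.06 = 9055.33
Landed cost (B) = invoice 142139.98 + 9055.33 + duty 29960.61 = 181155.92
Difference = |202647.37 − 181155.92| = 21491.45

Supplier B is cheaper by USD 21491.45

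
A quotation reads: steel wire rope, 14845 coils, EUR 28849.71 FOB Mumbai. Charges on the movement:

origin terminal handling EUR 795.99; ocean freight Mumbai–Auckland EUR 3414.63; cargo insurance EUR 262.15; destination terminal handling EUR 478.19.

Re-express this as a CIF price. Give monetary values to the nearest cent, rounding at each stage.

Not relevant to the conversion: origin terminal — on the seller under both FOB and CIF; already in the FOB price and stays in the CIF price. destination terminal — on the buyer under both terms; not part of either seller's price.
From FOB to CIF, the seller additionally bears: freight, insurance.
CIF price = 28849.71 + 3414.63 + 262.15 = 32526.49

CIF price: EUR 32526.49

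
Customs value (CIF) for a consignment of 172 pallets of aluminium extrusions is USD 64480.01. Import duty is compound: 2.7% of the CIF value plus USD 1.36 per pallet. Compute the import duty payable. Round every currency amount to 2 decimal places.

Import duty: USD 1974.88

Ad valorem component: 64480.01 × 2.7% = 1740.96
Specific component: 172 × 1.36 = 233.92
Import duty = 1740.96 + 233.92 = 1974.88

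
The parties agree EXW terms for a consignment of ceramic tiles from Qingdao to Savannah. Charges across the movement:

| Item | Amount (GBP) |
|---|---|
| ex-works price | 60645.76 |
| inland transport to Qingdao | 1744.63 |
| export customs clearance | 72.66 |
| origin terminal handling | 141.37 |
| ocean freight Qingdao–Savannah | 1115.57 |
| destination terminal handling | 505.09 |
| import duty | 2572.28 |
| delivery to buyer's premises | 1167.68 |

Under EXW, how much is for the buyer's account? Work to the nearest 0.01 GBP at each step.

Buyer's account: GBP 7319.28

EXW: the seller makes goods available at their premises; the buyer bears all onward costs.
Seller's account: goods 60645.76 = 60645.76
Buyer's account: inland to port 1744.63 + export clearance 72.66 + origin terminal 141.37 + freight 1115.57 + destination terminal 505.09 + duty 2572.28 + delivery 1167.68 = 7319.28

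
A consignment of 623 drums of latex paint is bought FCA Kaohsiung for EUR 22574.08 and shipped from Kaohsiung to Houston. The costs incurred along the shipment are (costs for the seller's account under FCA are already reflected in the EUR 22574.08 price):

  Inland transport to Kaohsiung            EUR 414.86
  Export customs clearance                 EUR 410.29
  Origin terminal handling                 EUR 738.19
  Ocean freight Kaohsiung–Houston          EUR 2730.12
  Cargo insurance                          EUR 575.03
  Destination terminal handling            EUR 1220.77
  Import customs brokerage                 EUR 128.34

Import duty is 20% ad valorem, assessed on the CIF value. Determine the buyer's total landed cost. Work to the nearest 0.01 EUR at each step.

FCA: the seller delivers export-cleared goods to the carrier; the buyer bears costs from that point.
Already in the invoice (seller's account under FCA): inland to port, export clearance — exclude.
CIF value = FCA price + origin terminal + freight + insurance = 22574.08 + 738.19 + 2730.12 + 575.03 = 26617.42
Import duty = 26617.42 × 20% = 5323.48
Buyer bears: origin terminal 738.19 + freight 2730.12 + insurance 575.03 + destination terminal 1220.77 + brokerage 128.34 + duty 5323.48 = 10715.93
Landed cost = invoice 22574.08 + 10715.93 = 33290.01

Total landed cost: EUR 33290.01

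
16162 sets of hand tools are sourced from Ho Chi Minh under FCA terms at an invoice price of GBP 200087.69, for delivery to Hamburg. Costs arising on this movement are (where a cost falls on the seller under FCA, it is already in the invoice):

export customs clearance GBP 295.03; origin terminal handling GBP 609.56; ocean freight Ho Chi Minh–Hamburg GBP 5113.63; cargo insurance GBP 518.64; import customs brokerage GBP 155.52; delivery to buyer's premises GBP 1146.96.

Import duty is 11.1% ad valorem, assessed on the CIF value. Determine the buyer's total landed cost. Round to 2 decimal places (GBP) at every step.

Total landed cost: GBP 230534.58

FCA: the seller delivers export-cleared goods to the carrier; the buyer bears costs from that point.
Already in the invoice (seller's account under FCA): export clearance — exclude.
CIF value = FCA price + origin terminal + freight + insurance = 200087.69 + 609.56 + 5113.63 + 518.64 = 206329.52
Import duty = 206329.52 × 11.1% = 22902.58
Buyer bears: origin terminal 609.56 + freight 5113.63 + insurance 518.64 + brokerage 155.52 + delivery 1146.96 + duty 22902.58 = 30446.89
Landed cost = invoice 200087.69 + 30446.89 = 230534.58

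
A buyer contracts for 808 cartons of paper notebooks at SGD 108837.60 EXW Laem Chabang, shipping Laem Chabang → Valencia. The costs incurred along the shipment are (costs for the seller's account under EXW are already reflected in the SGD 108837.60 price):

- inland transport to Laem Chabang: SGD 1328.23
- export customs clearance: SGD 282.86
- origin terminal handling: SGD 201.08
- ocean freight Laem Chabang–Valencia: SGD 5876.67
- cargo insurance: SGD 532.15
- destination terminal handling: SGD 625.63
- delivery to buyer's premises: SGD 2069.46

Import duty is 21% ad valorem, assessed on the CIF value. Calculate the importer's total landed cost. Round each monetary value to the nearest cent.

Total landed cost: SGD 144335.98

EXW: the seller makes goods available at their premises; the buyer bears all onward costs.
CIF value = EXW price + inland to port + export clearance + origin terminal + freight + insurance = 108837.60 + 1328.23 + 282.86 + 201.08 + 5876.67 + 532.15 = 117058.59
Import duty = 117058.59 × 21% = 24582.30
Buyer bears: inland to port 1328.23 + export clearance 282.86 + origin terminal 201.08 + freight 5876.67 + insurance 532.15 + destination terminal 625.63 + delivery 2069.46 + duty 24582.30 = 35498.38
Landed cost = invoice 108837.60 + 35498.38 = 144335.98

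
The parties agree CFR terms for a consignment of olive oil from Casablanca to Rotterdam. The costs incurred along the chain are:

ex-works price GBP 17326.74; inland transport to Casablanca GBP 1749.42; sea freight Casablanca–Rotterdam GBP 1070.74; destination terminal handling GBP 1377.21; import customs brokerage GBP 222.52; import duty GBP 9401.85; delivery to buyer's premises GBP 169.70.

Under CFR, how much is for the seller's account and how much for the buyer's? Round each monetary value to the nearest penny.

CFR: the seller pays costs through ocean freight to the destination port, but not insurance.
Seller's account: goods 17326.74 + inland to port 1749.42 + freight 1070.74 = 20146.90
Buyer's account: destination terminal 1377.21 + brokerage 222.52 + duty 9401.85 + delivery 169.70 = 11171.28

Seller: GBP 20146.90; buyer: GBP 11171.28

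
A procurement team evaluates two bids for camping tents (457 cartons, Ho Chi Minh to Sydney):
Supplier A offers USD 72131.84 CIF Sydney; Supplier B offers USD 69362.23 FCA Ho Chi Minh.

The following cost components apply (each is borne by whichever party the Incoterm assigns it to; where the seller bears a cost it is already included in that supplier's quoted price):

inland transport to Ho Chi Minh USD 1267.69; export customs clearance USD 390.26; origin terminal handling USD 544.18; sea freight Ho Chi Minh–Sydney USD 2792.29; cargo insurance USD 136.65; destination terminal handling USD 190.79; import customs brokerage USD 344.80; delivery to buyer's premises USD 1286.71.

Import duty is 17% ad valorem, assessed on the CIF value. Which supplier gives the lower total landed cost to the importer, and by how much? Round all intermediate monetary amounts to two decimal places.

Supplier A (CIF):
The CIF price already equals the CIF value: 72131.84
Import duty = 72131.84 × 17% = 12262.41
Buyer bears (A): 190.79 + 344.80 + 1286.71 = 1822.30
Landed cost (A) = invoice 72131.84 + 1822.30 + duty 12262.41 = 86216.55
Supplier B (FCA):
CIF value = FCA price + origin terminal + freight + insurance = 69362.23 + 544.18 + 2792.29 + 136.65 = 72835.35
Import duty = 72835.35 × 17% = 12382.01
Buyer bears (B): 544.18 + 2792.29 + 136.65 + 190.79 + 344.80 + 1286.71 = 5295.42
Landed cost (B) = invoice 69362.23 + 5295.42 + duty 12382.01 = 87039.66
Difference = |86216.55 − 87039.66| = 823.11

Supplier A is cheaper by USD 823.11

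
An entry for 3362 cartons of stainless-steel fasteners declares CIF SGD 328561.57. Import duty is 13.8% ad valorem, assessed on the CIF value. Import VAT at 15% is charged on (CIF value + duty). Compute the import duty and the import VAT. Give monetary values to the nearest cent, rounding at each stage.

Import duty: SGD 45341.50; import VAT: SGD 56085.46

Import duty = 328561.57 × 13.8% = 45341.50
VAT base = CIF + duty = 328561.57 + 45341.50 = 373903.07
Import VAT = 373903.07 × 15% = 56085.46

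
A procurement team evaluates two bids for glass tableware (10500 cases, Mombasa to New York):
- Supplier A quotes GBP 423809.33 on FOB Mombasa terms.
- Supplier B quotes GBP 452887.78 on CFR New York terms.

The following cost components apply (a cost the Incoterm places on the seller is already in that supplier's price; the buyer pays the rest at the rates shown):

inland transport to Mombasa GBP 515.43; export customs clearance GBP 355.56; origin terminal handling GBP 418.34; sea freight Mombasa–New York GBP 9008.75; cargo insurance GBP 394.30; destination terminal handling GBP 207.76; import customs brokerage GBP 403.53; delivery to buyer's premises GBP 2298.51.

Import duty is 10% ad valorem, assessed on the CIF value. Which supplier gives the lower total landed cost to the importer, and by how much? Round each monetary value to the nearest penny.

Supplier A is cheaper by GBP 22076.67

Supplier A (FOB):
CIF value = FOB price + freight + insurance = 423809.33 + 9008.75 + 394.30 = 433212.38
Import duty = 433212.38 × 10% = 43321.24
Buyer bears (A): 9008.75 + 394.30 + 207.76 + 403.53 + 2298.51 = 12312.85
Landed cost (A) = invoice 423809.33 + 12312.85 + duty 43321.24 = 479443.42
Supplier B (CFR):
CIF value = CFR price + insurance = 452887.78 + 394.30 = 453282.08
Import duty = 453282.08 × 10% = 45328.21
Buyer bears (B): 394.30 + 207.76 + 403.53 + 2298.51 = 3304.10
Landed cost (B) = invoice 452887.78 + 3304.10 + duty 45328.21 = 501520.09
Difference = |479443.42 − 501520.09| = 22076.67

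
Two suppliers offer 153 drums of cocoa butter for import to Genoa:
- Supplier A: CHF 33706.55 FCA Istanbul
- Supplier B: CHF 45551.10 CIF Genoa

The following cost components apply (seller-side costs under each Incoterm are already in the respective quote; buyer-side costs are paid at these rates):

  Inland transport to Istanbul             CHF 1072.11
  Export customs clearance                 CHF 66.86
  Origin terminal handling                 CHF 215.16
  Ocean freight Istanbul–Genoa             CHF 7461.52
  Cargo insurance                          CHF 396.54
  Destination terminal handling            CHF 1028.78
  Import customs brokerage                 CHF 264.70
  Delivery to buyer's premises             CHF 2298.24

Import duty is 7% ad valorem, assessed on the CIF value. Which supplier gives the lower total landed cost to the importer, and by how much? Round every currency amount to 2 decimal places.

Supplier A (FCA):
CIF value = FCA price + origin terminal + freight + insurance = 33706.55 + 215.16 + 7461.52 + 396.54 = 41779.77
Import duty = 41779.77 × 7% = 2924.58
Buyer bears (A): 215.16 + 7461.52 + 396.54 + 1028.78 + 264.70 + 2298.24 = 11664.94
Landed cost (A) = invoice 33706.55 + 11664.94 + duty 2924.58 = 48296.07
Supplier B (CIF):
The CIF price already equals the CIF value: 45551.10
Import duty = 45551.10 × 7% = 3188.58
Buyer bears (B): 1028.78 + 264.70 + 2298.24 = 3591.72
Landed cost (B) = invoice 45551.10 + 3591.72 + duty 3188.58 = 52331.40
Difference = |48296.07 − 52331.40| = 4035.33

Supplier A is cheaper by CHF 4035.33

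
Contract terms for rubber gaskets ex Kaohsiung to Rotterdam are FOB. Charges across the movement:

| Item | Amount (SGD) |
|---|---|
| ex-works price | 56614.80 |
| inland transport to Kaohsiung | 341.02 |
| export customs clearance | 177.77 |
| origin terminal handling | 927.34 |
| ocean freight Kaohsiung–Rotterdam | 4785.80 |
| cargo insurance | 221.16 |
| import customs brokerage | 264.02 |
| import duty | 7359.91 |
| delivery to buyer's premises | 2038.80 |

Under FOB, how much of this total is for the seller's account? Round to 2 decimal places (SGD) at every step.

FOB: the seller bears costs until goods are on board at the origin port; the buyer bears freight, insurance and all costs thereafter.
Seller's account: goods 56614.80 + inland to port 341.02 + export clearance 177.77 + origin terminal 927.34 = 58060.93
Buyer's account: freight 4785.80 + insurance 221.16 + brokerage 264.02 + duty 7359.91 + delivery 2038.80 = 14669.69

Seller's account: SGD 58060.93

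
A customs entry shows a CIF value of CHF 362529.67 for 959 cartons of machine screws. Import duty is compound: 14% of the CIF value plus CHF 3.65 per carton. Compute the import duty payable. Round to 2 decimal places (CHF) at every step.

Ad valorem component: 362529.67 × 14% = 50754.15
Specific component: 959 × 3.65 = 3500.35
Import duty = 50754.15 + 3500.35 = 54254.50

Import duty: CHF 54254.50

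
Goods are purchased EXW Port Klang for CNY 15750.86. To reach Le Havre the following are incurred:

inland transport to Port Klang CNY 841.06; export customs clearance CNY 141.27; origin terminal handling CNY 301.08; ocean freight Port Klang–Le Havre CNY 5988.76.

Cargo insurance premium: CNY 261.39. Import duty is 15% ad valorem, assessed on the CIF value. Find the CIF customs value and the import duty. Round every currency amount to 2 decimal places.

CIF = EXW price + pre-shipment costs + freight + insurance
CIF = 15750.86 + 841.06 + 141.27 + 301.08 + 5988.76 + 261.39 = 23284.42
Import duty = 23284.42 × 15% = 3492.66

CIF value: CNY 23284.42; import duty: CNY 3492.66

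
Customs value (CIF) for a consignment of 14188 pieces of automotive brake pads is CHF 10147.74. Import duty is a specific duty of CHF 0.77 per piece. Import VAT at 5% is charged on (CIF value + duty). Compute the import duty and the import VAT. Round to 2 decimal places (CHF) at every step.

Import duty = 14188 × 0.77 = 10924.76
VAT base = CIF + duty = 10147.74 + 10924.76 = 21072.50
Import VAT = 21072.50 × 5% = 1053.63

Import duty: CHF 10924.76; import VAT: CHF 1053.63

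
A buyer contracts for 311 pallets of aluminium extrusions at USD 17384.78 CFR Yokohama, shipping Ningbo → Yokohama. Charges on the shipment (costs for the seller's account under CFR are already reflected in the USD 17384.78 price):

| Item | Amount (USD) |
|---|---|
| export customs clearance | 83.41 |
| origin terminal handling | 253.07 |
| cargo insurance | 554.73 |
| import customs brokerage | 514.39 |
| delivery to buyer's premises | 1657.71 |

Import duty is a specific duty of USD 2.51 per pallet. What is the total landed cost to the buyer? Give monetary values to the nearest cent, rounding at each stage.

Total landed cost: USD 20892.22

CFR: the seller pays costs through ocean freight to the destination port, but not insurance.
Already in the invoice (seller's account under CFR): export clearance, origin terminal — exclude.
CIF value = CFR price + insurance = 17384.78 + 554.73 = 17939.51
Import duty = 311 × 2.51 = 780.61
Buyer bears: insurance 554.73 + brokerage 514.39 + delivery 1657.71 + duty 780.61 = 3507.44
Landed cost = invoice 17384.78 + 3507.44 = 20892.22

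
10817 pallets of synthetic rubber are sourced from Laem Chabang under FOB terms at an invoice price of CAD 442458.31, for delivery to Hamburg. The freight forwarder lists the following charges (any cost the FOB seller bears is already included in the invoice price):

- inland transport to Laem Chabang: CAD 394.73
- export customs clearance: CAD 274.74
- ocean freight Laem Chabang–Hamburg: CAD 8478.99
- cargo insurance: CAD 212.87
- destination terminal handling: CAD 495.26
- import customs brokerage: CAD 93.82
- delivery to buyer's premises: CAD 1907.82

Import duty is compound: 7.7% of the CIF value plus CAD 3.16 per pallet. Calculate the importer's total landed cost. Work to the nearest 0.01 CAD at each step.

Total landed cost: CAD 522567.35

FOB: the seller bears costs until goods are on board at the origin port; the buyer bears freight, insurance and all costs thereafter.
Already in the invoice (seller's account under FOB): inland to port, export clearance — exclude.
CIF value = FOB price + freight + insurance = 442458.31 + 8478.99 + 212.87 = 451150.17
Ad valorem component: 451150.17 × 7.7% = 34738.56
Specific component: 10817 × 3.16 = 34181.72
Import duty = 34738.56 + 34181.72 = 68920.28
Buyer bears: freight 8478.99 + insurance 212.87 + destination terminal 495.26 + brokerage 93.82 + delivery 1907.82 + duty 68920.28 = 80109.04
Landed cost = invoice 442458.31 + 80109.04 = 522567.35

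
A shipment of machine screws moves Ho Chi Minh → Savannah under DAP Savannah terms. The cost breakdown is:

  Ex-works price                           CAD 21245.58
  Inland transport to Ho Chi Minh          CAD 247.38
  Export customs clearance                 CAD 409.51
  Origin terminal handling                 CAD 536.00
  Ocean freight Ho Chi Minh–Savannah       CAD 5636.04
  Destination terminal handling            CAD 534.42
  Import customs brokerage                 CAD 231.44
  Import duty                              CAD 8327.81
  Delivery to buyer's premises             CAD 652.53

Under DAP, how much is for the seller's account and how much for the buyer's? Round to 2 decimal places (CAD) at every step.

Seller: CAD 29261.46; buyer: CAD 8559.25

DAP: the seller bears all costs to the named destination except import duty and clearance.
Seller's account: goods 21245.58 + inland to port 247.38 + export clearance 409.51 + origin terminal 536.00 + freight 5636.04 + destination terminal 534.42 + delivery 652.53 = 29261.46
Buyer's account: brokerage 231.44 + duty 8327.81 = 8559.25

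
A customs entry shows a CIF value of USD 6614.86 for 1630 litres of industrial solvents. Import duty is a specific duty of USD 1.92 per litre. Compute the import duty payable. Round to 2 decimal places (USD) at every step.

Import duty = 1630 × 1.92 = 3129.60

Import duty: USD 3129.60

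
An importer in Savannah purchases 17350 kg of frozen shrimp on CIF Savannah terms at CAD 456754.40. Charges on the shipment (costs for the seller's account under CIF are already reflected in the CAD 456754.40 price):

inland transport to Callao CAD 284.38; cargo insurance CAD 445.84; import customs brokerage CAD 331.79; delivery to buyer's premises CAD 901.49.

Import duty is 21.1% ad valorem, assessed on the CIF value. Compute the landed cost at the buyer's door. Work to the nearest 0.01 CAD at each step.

CIF: the seller pays costs through ocean freight and marine insurance to the destination port.
Already in the invoice (seller's account under CIF): inland to port, insurance — exclude.
The CIF price already equals the CIF value: 456754.40
Import duty = 456754.40 × 21.1% = 96375.18
Buyer bears: brokerage 331.79 + delivery 901.49 + duty 96375.18 = 97608.46
Landed cost = invoice 456754.40 + 97608.46 = 554362.86

Total landed cost: CAD 554362.86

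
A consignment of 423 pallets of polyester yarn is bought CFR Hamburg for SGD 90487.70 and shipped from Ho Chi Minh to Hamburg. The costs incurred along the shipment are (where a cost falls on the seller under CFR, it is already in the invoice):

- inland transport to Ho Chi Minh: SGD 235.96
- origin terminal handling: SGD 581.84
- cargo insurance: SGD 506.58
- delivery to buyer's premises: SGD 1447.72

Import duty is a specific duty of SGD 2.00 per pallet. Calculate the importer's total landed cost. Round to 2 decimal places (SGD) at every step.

Total landed cost: SGD 93288.00

CFR: the seller pays costs through ocean freight to the destination port, but not insurance.
Already in the invoice (seller's account under CFR): inland to port, origin terminal — exclude.
CIF value = CFR price + insurance = 90487.70 + 506.58 = 90994.28
Import duty = 423 × 2.00 = 846.00
Buyer bears: insurance 506.58 + delivery 1447.72 + duty 846.00 = 2800.30
Landed cost = invoice 90487.70 + 2800.30 = 93288.00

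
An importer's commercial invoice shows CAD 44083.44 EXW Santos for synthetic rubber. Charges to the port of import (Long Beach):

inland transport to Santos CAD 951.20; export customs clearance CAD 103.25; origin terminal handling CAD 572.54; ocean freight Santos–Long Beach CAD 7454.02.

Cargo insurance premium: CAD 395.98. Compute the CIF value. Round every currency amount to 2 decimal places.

CIF = EXW price + pre-shipment costs + freight + insurance
CIF = 44083.44 + 951.20 + 103.25 + 572.54 + 7454.02 + 395.98 = 53560.43

CIF value: CAD 53560.43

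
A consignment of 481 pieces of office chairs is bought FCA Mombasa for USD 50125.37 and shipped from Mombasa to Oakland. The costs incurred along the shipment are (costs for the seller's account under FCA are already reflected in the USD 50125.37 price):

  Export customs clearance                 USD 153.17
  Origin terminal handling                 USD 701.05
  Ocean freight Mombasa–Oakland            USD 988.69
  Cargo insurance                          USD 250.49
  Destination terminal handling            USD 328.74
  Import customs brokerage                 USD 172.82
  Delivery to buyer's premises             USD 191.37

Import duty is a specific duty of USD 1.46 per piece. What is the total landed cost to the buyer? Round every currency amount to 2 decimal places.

Total landed cost: USD 53460.79

FCA: the seller delivers export-cleared goods to the carrier; the buyer bears costs from that point.
Already in the invoice (seller's account under FCA): export clearance — exclude.
CIF value = FCA price + origin terminal + freight + insurance = 50125.37 + 701.05 + 988.69 + 250.49 = 52065.60
Import duty = 481 × 1.46 = 702.26
Buyer bears: origin terminal 701.05 + freight 988.69 + insurance 250.49 + destination terminal 328.74 + brokerage 172.82 + delivery 191.37 + duty 702.26 = 3335.42
Landed cost = invoice 50125.37 + 3335.42 = 53460.79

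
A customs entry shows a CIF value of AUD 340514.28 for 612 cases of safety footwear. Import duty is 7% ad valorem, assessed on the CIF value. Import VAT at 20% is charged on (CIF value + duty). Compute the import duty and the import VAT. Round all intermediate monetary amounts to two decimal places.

Import duty = 340514.28 × 7% = 23836.00
VAT base = CIF + duty = 340514.28 + 23836.00 = 364350.28
Import VAT = 364350.28 × 20% = 72870.06

Import duty: AUD 23836.00; import VAT: AUD 72870.06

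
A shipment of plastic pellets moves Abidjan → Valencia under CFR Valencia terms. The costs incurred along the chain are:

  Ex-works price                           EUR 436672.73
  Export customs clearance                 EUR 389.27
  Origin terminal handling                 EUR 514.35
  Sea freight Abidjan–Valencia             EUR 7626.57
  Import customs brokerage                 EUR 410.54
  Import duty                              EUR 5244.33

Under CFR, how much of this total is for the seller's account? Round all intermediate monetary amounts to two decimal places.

CFR: the seller pays costs through ocean freight to the destination port, but not insurance.
Seller's account: goods 436672.73 + export clearance 389.27 + origin terminal 514.35 + freight 7626.57 = 445202.92
Buyer's account: brokerage 410.54 + duty 5244.33 = 5654.87

Seller's account: EUR 445202.92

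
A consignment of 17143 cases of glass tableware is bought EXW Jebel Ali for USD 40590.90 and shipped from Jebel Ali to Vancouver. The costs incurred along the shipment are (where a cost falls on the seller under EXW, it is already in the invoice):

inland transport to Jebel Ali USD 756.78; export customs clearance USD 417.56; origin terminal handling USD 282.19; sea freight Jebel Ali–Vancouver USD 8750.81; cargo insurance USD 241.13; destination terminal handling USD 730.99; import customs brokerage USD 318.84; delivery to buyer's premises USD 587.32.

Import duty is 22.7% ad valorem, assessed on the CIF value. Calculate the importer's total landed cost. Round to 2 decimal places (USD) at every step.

Total landed cost: USD 64262.46

EXW: the seller makes goods available at their premises; the buyer bears all onward costs.
CIF value = EXW price + inland to port + export clearance + origin terminal + freight + insurance = 40590.90 + 756.78 + 417.56 + 282.19 + 8750.81 + 241.13 = 51039.37
Import duty = 51039.37 × 22.7% = 11585.94
Buyer bears: inland to port 756.78 + export clearance 417.56 + origin terminal 282.19 + freight 8750.81 + insurance 241.13 + destination terminal 730.99 + brokerage 318.84 + delivery 587.32 + duty 11585.94 = 23671.56
Landed cost = invoice 40590.90 + 23671.56 = 64262.46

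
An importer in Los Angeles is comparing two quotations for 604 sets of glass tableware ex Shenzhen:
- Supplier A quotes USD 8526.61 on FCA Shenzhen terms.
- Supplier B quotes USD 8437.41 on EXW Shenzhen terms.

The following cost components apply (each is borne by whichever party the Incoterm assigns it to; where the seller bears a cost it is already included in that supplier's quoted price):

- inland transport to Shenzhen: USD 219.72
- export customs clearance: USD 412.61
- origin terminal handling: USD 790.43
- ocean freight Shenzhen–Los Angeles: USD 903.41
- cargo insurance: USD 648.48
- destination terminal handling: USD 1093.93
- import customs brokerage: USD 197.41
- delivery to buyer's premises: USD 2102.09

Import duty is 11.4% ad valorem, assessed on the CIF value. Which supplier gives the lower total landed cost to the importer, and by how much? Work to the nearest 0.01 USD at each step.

Supplier A is cheaper by USD 605.04

Supplier A (FCA):
CIF value = FCA price + origin terminal + freight + insurance = 8526.61 + 790.43 + 903.41 + 648.48 = 10868.93
Import duty = 10868.93 × 11.4% = 1239.06
Buyer bears (A): 790.43 + 903.41 + 648.48 + 1093.93 + 197.41 + 2102.09 = 5735.75
Landed cost (A) = invoice 8526.61 + 5735.75 + duty 1239.06 = 15501.42
Supplier B (EXW):
CIF value = EXW price + inland to port + export clearance + origin terminal + freight + insurance = 8437.41 + 219.72 + 412.61 + 790.43 + 903.41 + 648.48 = 11412.06
Import duty = 11412.06 × 11.4% = 1300.97
Buyer bears (B): 219.72 + 412.61 + 790.43 + 903.41 + 648.48 + 1093.93 + 197.41 + 2102.09 = 6368.08
Landed cost (B) = invoice 8437.41 + 6368.08 + duty 1300.97 = 16106.46
Difference = |15501.42 − 16106.46| = 605.04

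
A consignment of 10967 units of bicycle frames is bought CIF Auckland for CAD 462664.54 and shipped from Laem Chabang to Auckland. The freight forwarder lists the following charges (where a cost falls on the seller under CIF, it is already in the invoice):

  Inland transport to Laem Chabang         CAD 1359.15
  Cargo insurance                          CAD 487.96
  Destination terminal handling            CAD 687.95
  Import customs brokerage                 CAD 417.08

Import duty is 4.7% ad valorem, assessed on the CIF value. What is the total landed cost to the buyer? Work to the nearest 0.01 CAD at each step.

CIF: the seller pays costs through ocean freight and marine insurance to the destination port.
Already in the invoice (seller's account under CIF): inland to port, insurance — exclude.
The CIF price already equals the CIF value: 462664.54
Import duty = 462664.54 × 4.7% = 21745.23
Buyer bears: destination terminal 687.95 + brokerage 417.08 + duty 21745.23 = 22850.26
Landed cost = invoice 462664.54 + 22850.26 = 485514.80

Total landed cost: CAD 485514.80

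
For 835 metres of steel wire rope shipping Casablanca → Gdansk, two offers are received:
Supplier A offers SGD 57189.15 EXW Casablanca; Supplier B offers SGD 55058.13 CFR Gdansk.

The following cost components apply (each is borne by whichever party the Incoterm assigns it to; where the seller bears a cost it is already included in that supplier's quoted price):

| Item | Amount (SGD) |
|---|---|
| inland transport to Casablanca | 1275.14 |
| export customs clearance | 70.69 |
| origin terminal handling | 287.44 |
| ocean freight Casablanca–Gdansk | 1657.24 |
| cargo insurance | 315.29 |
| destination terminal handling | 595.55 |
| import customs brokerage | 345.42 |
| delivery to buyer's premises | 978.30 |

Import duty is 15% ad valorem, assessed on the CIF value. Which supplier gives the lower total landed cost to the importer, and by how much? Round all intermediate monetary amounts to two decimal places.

Supplier A (EXW):
CIF value = EXW price + inland to port + export clearance + origin terminal + freight + insurance = 57189.15 + 1275.14 + 70.69 + 287.44 + 1657.24 + 315.29 = 60794.95
Import duty = 60794.95 × 15% = 9119.24
Buyer bears (A): 1275.14 + 70.69 + 287.44 + 1657.24 + 315.29 + 595.55 + 345.42 + 978.30 = 5525.07
Landed cost (A) = invoice 57189.15 + 5525.07 + duty 9119.24 = 71833.46
Supplier B (CFR):
CIF value = CFR price + insurance = 55058.13 + 315.29 = 55373.42
Import duty = 55373.42 × 15% = 8306.01
Buyer bears (B): 315.29 + 595.55 + 345.42 + 978.30 = 2234.56
Landed cost (B) = invoice 55058.13 + 2234.56 + duty 8306.01 = 65598.70
Difference = |71833.46 − 65598.70| = 6234.76

Supplier B is cheaper by SGD 6234.76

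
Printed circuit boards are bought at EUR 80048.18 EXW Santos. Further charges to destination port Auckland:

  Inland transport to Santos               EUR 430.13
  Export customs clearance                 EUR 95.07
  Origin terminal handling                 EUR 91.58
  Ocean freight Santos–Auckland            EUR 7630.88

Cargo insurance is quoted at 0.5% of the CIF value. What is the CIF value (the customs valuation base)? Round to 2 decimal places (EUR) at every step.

CIF value: EUR 88739.54

Let C be the CIF value. C = EXW price + pre-shipment costs + freight + 0.5% × C
C − 0.5% × C = 80048.18 + 430.13 + 95.07 + 91.58 + 7630.88
0.995 × C = 88295.84
C = 88295.84 / 0.995 = 88739.54
Insurance premium = 0.5% × 88739.54 = 443.70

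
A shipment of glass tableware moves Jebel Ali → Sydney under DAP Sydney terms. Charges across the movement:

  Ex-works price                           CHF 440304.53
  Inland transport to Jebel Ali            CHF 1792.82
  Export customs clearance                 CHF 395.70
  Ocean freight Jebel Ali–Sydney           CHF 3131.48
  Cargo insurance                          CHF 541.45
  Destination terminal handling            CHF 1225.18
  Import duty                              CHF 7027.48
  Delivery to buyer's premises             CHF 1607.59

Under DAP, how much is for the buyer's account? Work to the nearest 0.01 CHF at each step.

DAP: the seller bears all costs to the named destination except import duty and clearance.
Seller's account: goods 440304.53 + inland to port 1792.82 + export clearance 395.70 + freight 3131.48 + insurance 541.45 + destination terminal 1225.18 + delivery 1607.59 = 448998.75
Buyer's account: duty 7027.48 = 7027.48

Buyer's account: CHF 7027.48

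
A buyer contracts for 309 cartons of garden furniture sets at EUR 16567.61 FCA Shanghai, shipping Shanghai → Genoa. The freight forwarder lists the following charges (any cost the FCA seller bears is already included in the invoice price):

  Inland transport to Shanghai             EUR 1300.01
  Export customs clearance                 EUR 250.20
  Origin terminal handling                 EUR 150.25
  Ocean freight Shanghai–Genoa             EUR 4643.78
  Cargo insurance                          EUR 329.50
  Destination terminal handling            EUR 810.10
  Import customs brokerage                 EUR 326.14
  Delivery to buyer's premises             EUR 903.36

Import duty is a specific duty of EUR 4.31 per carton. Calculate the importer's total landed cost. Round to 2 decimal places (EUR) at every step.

Total landed cost: EUR 25062.53

FCA: the seller delivers export-cleared goods to the carrier; the buyer bears costs from that point.
Already in the invoice (seller's account under FCA): inland to port, export clearance — exclude.
CIF value = FCA price + origin terminal + freight + insurance = 16567.61 + 150.25 + 4643.78 + 329.50 = 21691.14
Import duty = 309 × 4.31 = 1331.79
Buyer bears: origin terminal 150.25 + freight 4643.78 + insurance 329.50 + destination terminal 810.10 + brokerage 326.14 + delivery 903.36 + duty 1331.79 = 8494.92
Landed cost = invoice 16567.61 + 8494.92 = 25062.53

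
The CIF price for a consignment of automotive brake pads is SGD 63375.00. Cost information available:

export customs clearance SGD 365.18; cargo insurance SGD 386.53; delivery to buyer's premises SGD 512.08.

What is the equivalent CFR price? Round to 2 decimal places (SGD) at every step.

Not relevant to the conversion: export clearance — on the seller under both CIF and CFR; already in the CIF price and stays in the CFR price. delivery — on the buyer under both terms; not part of either seller's price.
From CIF to CFR, the seller no longer bears: insurance.
CFR price = 63375.00 − 386.53 = 62988.47

CFR price: SGD 62988.47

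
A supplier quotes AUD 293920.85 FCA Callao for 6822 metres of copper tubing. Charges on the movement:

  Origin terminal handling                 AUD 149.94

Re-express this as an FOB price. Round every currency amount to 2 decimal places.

FOB price: AUD 294070.79

From FCA to FOB, the seller additionally bears: origin terminal.
FOB price = 293920.85 + 149.94 = 294070.79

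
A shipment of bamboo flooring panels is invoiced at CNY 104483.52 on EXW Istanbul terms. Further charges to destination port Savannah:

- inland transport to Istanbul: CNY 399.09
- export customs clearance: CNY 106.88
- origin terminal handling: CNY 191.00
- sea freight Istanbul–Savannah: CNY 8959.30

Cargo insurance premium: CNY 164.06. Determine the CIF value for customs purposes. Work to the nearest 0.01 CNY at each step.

CIF = EXW price + pre-shipment costs + freight + insurance
CIF = 104483.52 + 399.09 + 106.88 + 191.00 + 8959.30 + 164.06 = 114303.85

CIF value: CNY 114303.85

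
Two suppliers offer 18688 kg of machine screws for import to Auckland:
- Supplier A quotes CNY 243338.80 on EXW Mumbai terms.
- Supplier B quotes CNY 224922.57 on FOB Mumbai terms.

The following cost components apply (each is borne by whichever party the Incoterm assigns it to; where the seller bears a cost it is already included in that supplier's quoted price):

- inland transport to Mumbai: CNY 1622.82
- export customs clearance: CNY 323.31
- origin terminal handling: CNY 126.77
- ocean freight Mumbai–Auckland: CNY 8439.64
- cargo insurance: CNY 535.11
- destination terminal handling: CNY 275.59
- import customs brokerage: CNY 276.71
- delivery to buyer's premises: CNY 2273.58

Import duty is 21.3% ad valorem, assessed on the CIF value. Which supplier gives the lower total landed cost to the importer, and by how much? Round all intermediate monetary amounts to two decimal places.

Supplier B is cheaper by CNY 24853.31

Supplier A (EXW):
CIF value = EXW price + inland to port + export clearance + origin terminal + freight + insurance = 243338.80 + 1622.82 + 323.31 + 126.77 + 8439.64 + 535.11 = 254386.45
Import duty = 254386.45 × 21.3% = 54184.31
Buyer bears (A): 1622.82 + 323.31 + 126.77 + 8439.64 + 535.11 + 275.59 + 276.71 + 2273.58 = 13873.53
Landed cost (A) = invoice 243338.80 + 13873.53 + duty 54184.31 = 311396.64
Supplier B (FOB):
CIF value = FOB price + freight + insurance = 224922.57 + 8439.64 + 535.11 = 233897.32
Import duty = 233897.32 × 21.3% = 49820.13
Buyer bears (B): 8439.64 + 535.11 + 275.59 + 276.71 + 2273.58 = 11800.63
Landed cost (B) = invoice 224922.57 + 11800.63 + duty 49820.13 = 286543.33
Difference = |311396.64 − 286543.33| = 24853.31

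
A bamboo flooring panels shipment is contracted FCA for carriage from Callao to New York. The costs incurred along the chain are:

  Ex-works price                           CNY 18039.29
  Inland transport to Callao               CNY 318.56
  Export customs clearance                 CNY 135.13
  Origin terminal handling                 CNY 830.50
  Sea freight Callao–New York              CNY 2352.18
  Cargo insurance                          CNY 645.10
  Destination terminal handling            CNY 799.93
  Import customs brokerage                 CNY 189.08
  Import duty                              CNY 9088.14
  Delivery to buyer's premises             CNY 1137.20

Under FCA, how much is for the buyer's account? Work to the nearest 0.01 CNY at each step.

Buyer's account: CNY 15042.13

FCA: the seller delivers export-cleared goods to the carrier; the buyer bears costs from that point.
Seller's account: goods 18039.29 + inland to port 318.56 + export clearance 135.13 = 18492.98
Buyer's account: origin terminal 830.50 + freight 2352.18 + insurance 645.10 + destination terminal 799.93 + brokerage 189.08 + duty 9088.14 + delivery 1137.20 = 15042.13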